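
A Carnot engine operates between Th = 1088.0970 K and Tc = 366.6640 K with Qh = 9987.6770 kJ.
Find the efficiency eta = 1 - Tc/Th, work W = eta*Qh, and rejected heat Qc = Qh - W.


eta = 1 - 366.6640/1088.0970 = 0.6630
W = 0.6630 * 9987.6770 = 6622.0565 kJ
Qc = 9987.6770 - 6622.0565 = 3365.6205 kJ

eta = 66.3023%, W = 6622.0565 kJ, Qc = 3365.6205 kJ


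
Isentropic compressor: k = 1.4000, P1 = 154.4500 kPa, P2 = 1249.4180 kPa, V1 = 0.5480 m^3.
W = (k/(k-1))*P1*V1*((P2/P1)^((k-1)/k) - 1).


(k-1)/k = 0.2857
(P2/P1)^exp = 1.8172
W = 3.5000 * 154.4500 * 0.5480 * (1.8172 - 1) = 242.0870 kJ

242.0870 kJ


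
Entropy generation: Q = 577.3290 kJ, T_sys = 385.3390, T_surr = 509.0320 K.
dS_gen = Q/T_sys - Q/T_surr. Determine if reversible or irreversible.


dS_sys = 577.3290/385.3390 = 1.4982 kJ/K
dS_surr = -577.3290/509.0320 = -1.1342 kJ/K
dS_gen = 1.4982 - 1.1342 = 0.3641 kJ/K (irreversible)

dS_gen = 0.3641 kJ/K, irreversible


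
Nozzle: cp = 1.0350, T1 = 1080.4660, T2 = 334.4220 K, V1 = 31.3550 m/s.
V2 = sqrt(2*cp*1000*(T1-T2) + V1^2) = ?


dT = 746.0440 K
2*cp*1000*dT = 1544311.0800
V1^2 = 983.1360
V2 = sqrt(1545294.2160) = 1243.0986 m/s

1243.0986 m/s


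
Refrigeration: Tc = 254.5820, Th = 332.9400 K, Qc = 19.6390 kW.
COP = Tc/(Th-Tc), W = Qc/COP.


COP = 254.5820 / 78.3580 = 3.2490
W = 19.6390 / 3.2490 = 6.0447 kW

COP = 3.2490, W = 6.0447 kW


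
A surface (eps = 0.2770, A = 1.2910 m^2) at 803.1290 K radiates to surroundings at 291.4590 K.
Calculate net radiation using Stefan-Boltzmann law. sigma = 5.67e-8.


T^4 = 4.1605e+11
Tsurr^4 = 7.2162e+09
Q = 0.2770 * 5.67e-8 * 1.2910 * 4.0883e+11 = 8289.5598 W

8289.5598 W


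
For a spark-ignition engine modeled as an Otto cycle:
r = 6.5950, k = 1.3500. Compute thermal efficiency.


r^(k-1) = 1.9352
eta = 1 - 1/1.9352 = 0.4833 = 48.3257%

48.3257%


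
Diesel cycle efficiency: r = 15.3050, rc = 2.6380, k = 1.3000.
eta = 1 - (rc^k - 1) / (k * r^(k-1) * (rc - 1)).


r^(k-1) = 2.2670
rc^k = 3.5290
eta = 0.4761 = 47.6099%

47.6099%


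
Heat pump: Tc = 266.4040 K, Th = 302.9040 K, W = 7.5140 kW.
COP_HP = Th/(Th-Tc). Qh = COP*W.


COP = 302.9040 / 36.5000 = 8.2987
Qh = 8.2987 * 7.5140 = 62.3567 kW

COP = 8.2987, Qh = 62.3567 kW


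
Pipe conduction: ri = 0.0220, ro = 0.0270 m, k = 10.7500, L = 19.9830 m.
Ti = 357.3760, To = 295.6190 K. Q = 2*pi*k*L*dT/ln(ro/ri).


dT = 61.7570 K
ln(ro/ri) = 0.2048
Q = 2*pi*10.7500*19.9830*61.7570 / 0.2048 = 407021.2729 W

407021.2729 W


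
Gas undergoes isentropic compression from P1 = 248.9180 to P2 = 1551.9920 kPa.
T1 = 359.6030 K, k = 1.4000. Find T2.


(k-1)/k = 0.2857
(P2/P1)^exp = 1.6869
T2 = 359.6030 * 1.6869 = 606.6225 K

606.6225 K


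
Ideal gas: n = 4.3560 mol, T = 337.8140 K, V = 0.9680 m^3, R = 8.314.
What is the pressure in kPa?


P = nRT/V = 4.3560 * 8.314 * 337.8140 / 0.9680
= 12234.1989 / 0.9680 = 12638.6352 Pa = 12.6386 kPa

12.6386 kPa


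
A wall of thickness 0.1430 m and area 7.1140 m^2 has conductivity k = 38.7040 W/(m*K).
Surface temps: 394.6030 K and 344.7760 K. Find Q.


dT = 49.8270 K
Q = 38.7040 * 7.1140 * 49.8270 / 0.1430 = 95939.7128 W

95939.7128 W


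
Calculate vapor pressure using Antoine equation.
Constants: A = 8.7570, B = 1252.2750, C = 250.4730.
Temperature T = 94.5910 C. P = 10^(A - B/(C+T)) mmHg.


C+T = 345.0640
B/(C+T) = 3.6291
log10(P) = 8.7570 - 3.6291 = 5.1279
P = 10^5.1279 = 134242.6811 mmHg

134242.6811 mmHg


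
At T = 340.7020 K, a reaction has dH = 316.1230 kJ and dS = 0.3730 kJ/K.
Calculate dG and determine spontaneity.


T*dS = 340.7020 * 0.3730 = 127.0818 kJ
dG = 316.1230 - 127.0818 = 189.0412 kJ (non-spontaneous)

dG = 189.0412 kJ, non-spontaneous


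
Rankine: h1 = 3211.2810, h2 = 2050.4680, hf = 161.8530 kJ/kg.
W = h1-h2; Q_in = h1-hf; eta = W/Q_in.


W = 1160.8130 kJ/kg
Q_in = 3049.4280 kJ/kg
eta = 0.3807 = 38.0666%

eta = 38.0666%


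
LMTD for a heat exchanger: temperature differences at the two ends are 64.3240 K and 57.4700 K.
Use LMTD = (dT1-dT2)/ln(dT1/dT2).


dT1/dT2 = 1.1193
ln(dT1/dT2) = 0.1127
LMTD = 6.8540 / 0.1127 = 60.8327 K

60.8327 K


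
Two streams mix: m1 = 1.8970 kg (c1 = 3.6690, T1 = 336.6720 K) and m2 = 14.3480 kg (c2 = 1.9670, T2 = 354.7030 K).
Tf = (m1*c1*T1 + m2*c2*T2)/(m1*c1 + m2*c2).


num = 12353.8795
den = 35.1826
Tf = 351.1360 K

351.1360 K


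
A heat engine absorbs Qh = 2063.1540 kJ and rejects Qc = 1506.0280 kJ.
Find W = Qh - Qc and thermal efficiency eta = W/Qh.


W = 2063.1540 - 1506.0280 = 557.1260 kJ
eta = 557.1260 / 2063.1540 = 0.2700 = 27.0036%

W = 557.1260 kJ, eta = 27.0036%


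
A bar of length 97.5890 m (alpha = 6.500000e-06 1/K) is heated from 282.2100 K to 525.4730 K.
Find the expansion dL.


dT = 243.2630 K
dL = 6.500000e-06 * 97.5890 * 243.2630 = 0.154309 m
L_final = 97.743309 m

dL = 0.154309 m


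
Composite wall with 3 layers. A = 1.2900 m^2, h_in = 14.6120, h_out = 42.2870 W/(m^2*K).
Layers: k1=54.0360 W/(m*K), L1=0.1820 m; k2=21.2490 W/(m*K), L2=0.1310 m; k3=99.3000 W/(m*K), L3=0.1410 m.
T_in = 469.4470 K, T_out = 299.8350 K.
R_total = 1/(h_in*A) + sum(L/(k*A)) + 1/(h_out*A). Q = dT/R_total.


R_conv_in = 1/(14.6120*1.2900) = 0.0531
R_1 = 0.1820/(54.0360*1.2900) = 0.0026
R_2 = 0.1310/(21.2490*1.2900) = 0.0048
R_3 = 0.1410/(99.3000*1.2900) = 0.0011
R_conv_out = 1/(42.2870*1.2900) = 0.0183
R_total = 0.0799 K/W
Q = 169.6120 / 0.0799 = 2123.4856 W

R_total = 0.0799 K/W, Q = 2123.4856 W


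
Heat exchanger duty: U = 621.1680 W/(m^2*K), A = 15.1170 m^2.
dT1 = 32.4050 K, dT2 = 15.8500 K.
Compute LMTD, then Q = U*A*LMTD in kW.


LMTD = 23.1492 K
Q = 621.1680 * 15.1170 * 23.1492 = 217375.6232 W = 217.3756 kW

217.3756 kW


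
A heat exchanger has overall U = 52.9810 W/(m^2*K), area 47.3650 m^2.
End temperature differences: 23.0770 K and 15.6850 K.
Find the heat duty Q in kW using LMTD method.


LMTD = 19.1437 K
Q = 52.9810 * 47.3650 * 19.1437 = 48040.1436 W = 48.0401 kW

48.0401 kW


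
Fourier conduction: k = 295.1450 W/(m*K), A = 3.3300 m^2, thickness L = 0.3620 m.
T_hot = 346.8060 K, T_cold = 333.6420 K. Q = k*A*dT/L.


dT = 13.1640 K
Q = 295.1450 * 3.3300 * 13.1640 / 0.3620 = 35740.3636 W

35740.3636 W


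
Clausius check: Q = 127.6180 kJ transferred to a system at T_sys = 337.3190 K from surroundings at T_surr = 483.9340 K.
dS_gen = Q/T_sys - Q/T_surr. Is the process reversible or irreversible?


dS_sys = 127.6180/337.3190 = 0.3783 kJ/K
dS_surr = -127.6180/483.9340 = -0.2637 kJ/K
dS_gen = 0.3783 - 0.2637 = 0.1146 kJ/K (irreversible)

dS_gen = 0.1146 kJ/K, irreversible


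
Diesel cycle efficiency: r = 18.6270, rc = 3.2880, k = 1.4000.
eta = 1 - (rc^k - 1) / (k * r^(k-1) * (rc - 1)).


r^(k-1) = 3.2215
rc^k = 5.2930
eta = 0.5840 = 58.3972%

58.3972%


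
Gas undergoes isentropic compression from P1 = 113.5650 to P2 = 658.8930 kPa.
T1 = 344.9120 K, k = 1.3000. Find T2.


(k-1)/k = 0.2308
(P2/P1)^exp = 1.5004
T2 = 344.9120 * 1.5004 = 517.5077 K

517.5077 K


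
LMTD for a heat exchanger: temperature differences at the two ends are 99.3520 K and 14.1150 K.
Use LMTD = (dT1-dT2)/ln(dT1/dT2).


dT1/dT2 = 7.0388
ln(dT1/dT2) = 1.9514
LMTD = 85.2370 / 1.9514 = 43.6792 K

43.6792 K


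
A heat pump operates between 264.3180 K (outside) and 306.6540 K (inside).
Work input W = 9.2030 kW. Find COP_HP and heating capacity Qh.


COP = 306.6540 / 42.3360 = 7.2433
Qh = 7.2433 * 9.2030 = 66.6604 kW

COP = 7.2433, Qh = 66.6604 kW


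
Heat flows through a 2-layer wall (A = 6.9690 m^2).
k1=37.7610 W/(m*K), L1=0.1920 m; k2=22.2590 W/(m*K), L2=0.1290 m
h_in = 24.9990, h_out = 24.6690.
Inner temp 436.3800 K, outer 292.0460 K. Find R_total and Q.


R_conv_in = 1/(24.9990*6.9690) = 0.0057
R_1 = 0.1920/(37.7610*6.9690) = 0.0007
R_2 = 0.1290/(22.2590*6.9690) = 0.0008
R_conv_out = 1/(24.6690*6.9690) = 0.0058
R_total = 0.0131 K/W
Q = 144.3340 / 0.0131 = 11002.8666 W

R_total = 0.0131 K/W, Q = 11002.8666 W


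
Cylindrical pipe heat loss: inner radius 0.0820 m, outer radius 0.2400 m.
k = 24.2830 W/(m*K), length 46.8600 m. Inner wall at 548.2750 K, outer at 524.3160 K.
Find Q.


dT = 23.9590 K
ln(ro/ri) = 1.0739
Q = 2*pi*24.2830*46.8600*23.9590 / 1.0739 = 159507.6000 W

159507.6000 W


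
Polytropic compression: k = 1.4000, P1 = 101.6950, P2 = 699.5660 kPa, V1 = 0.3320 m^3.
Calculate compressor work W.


(k-1)/k = 0.2857
(P2/P1)^exp = 1.7350
W = 3.5000 * 101.6950 * 0.3320 * (1.7350 - 1) = 86.8521 kJ

86.8521 kJ


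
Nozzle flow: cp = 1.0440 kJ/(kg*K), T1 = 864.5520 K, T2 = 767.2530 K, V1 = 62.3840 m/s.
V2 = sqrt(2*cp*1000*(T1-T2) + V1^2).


dT = 97.2990 K
2*cp*1000*dT = 203160.3120
V1^2 = 3891.7635
V2 = sqrt(207052.0755) = 455.0298 m/s

455.0298 m/s


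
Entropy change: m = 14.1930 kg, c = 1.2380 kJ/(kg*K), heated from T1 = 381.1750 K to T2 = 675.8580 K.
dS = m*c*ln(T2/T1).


T2/T1 = 1.7731
ln(T2/T1) = 0.5727
dS = 14.1930 * 1.2380 * 0.5727 = 10.0633 kJ/K

10.0633 kJ/K


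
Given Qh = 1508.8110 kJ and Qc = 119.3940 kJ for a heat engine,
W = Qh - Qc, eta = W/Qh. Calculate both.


W = 1508.8110 - 119.3940 = 1389.4170 kJ
eta = 1389.4170 / 1508.8110 = 0.9209 = 92.0869%

W = 1389.4170 kJ, eta = 92.0869%


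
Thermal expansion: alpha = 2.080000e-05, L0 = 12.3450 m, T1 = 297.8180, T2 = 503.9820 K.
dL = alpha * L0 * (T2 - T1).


dT = 206.1640 K
dL = 2.080000e-05 * 12.3450 * 206.1640 = 0.052938 m
L_final = 12.397938 m

dL = 0.052938 m


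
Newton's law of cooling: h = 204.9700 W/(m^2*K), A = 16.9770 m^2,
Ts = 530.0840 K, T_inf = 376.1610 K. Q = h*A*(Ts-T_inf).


dT = 153.9230 K
Q = 204.9700 * 16.9770 * 153.9230 = 535617.5135 W

535617.5135 W


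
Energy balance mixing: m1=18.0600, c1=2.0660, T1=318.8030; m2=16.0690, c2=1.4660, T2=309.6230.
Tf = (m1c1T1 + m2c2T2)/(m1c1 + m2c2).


num = 19189.0015
den = 60.8691
Tf = 315.2502 K

315.2502 K


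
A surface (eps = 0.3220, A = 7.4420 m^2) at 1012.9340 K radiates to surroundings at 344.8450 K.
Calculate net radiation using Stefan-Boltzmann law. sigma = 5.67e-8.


T^4 = 1.0527e+12
Tsurr^4 = 1.4142e+10
Q = 0.3220 * 5.67e-8 * 7.4420 * 1.0386e+12 = 141117.1516 W

141117.1516 W


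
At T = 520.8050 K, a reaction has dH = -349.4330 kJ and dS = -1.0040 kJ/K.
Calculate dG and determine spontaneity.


T*dS = 520.8050 * -1.0040 = -522.8882 kJ
dG = -349.4330 + 522.8882 = 173.4552 kJ (non-spontaneous)

dG = 173.4552 kJ, non-spontaneous


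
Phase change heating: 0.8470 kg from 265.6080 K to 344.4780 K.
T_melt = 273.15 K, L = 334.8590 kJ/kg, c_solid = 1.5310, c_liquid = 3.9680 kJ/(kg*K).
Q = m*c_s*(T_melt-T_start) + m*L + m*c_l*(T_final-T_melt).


Q1 (sensible, solid) = 0.8470 * 1.5310 * 7.5420 = 9.7801 kJ
Q2 (latent) = 0.8470 * 334.8590 = 283.6256 kJ
Q3 (sensible, liquid) = 0.8470 * 3.9680 * 71.3280 = 239.7260 kJ
Q_total = 533.1317 kJ

533.1317 kJ


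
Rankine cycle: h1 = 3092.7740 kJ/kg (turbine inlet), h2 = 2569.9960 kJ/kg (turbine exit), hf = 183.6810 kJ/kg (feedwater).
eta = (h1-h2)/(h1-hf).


W = 522.7780 kJ/kg
Q_in = 2909.0930 kJ/kg
eta = 0.1797 = 17.9705%

eta = 17.9705%


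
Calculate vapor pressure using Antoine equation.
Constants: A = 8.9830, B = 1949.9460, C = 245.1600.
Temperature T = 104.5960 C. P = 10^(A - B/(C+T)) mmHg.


C+T = 349.7560
B/(C+T) = 5.5752
log10(P) = 8.9830 - 5.5752 = 3.4078
P = 10^3.4078 = 2557.6377 mmHg

2557.6377 mmHg


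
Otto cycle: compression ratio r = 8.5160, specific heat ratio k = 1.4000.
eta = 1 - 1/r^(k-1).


r^(k-1) = 2.3556
eta = 1 - 1/2.3556 = 0.5755 = 57.5473%

57.5473%


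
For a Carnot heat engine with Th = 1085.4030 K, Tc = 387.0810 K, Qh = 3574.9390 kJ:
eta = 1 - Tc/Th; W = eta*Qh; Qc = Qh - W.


eta = 1 - 387.0810/1085.4030 = 0.6434
W = 0.6434 * 3574.9390 = 2300.0292 kJ
Qc = 3574.9390 - 2300.0292 = 1274.9098 kJ

eta = 64.3376%, W = 2300.0292 kJ, Qc = 1274.9098 kJ


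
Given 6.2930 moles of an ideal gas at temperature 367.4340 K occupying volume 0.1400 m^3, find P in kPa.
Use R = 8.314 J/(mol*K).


P = nRT/V = 6.2930 * 8.314 * 367.4340 / 0.1400
= 19224.1476 / 0.1400 = 137315.3401 Pa = 137.3153 kPa

137.3153 kPa


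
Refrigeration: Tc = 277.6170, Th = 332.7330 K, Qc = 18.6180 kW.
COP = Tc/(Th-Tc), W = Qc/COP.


COP = 277.6170 / 55.1160 = 5.0370
W = 18.6180 / 5.0370 = 3.6963 kW

COP = 5.0370, W = 3.6963 kW


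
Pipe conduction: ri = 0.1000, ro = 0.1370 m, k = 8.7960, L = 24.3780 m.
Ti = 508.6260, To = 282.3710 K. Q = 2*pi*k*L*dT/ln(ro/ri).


dT = 226.2550 K
ln(ro/ri) = 0.3148
Q = 2*pi*8.7960*24.3780*226.2550 / 0.3148 = 968304.1813 W

968304.1813 W


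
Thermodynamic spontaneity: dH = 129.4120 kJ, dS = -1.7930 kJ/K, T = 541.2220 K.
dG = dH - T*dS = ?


T*dS = 541.2220 * -1.7930 = -970.4110 kJ
dG = 129.4120 + 970.4110 = 1099.8230 kJ (non-spontaneous)

dG = 1099.8230 kJ, non-spontaneous


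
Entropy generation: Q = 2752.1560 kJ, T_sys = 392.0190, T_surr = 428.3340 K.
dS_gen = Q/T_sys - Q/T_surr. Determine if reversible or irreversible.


dS_sys = 2752.1560/392.0190 = 7.0205 kJ/K
dS_surr = -2752.1560/428.3340 = -6.4253 kJ/K
dS_gen = 7.0205 - 6.4253 = 0.5952 kJ/K (irreversible)

dS_gen = 0.5952 kJ/K, irreversible


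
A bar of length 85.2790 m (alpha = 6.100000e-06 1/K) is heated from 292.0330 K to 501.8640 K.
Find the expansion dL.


dT = 209.8310 K
dL = 6.100000e-06 * 85.2790 * 209.8310 = 0.109154 m
L_final = 85.388154 m

dL = 0.109154 m


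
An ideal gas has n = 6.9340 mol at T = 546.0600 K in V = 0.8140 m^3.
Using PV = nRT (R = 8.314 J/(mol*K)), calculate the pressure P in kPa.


P = nRT/V = 6.9340 * 8.314 * 546.0600 / 0.8140
= 31479.9637 / 0.8140 = 38673.1740 Pa = 38.6732 kPa

38.6732 kPa


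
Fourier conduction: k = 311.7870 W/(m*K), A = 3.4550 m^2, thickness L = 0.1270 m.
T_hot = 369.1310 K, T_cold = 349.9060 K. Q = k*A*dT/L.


dT = 19.2250 K
Q = 311.7870 * 3.4550 * 19.2250 / 0.1270 = 163067.9766 W

163067.9766 W


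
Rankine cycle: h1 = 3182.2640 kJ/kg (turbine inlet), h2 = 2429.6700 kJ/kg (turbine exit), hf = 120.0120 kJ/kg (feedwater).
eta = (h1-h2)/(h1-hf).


W = 752.5940 kJ/kg
Q_in = 3062.2520 kJ/kg
eta = 0.2458 = 24.5765%

eta = 24.5765%


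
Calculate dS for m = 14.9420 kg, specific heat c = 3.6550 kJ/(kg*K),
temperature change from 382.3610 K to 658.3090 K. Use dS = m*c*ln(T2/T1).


T2/T1 = 1.7217
ln(T2/T1) = 0.5433
dS = 14.9420 * 3.6550 * 0.5433 = 29.6718 kJ/K

29.6718 kJ/K


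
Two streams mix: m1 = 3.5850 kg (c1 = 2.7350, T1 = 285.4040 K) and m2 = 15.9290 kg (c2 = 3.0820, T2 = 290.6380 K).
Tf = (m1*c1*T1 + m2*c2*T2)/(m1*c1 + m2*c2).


num = 17066.7222
den = 58.8982
Tf = 289.7667 K

289.7667 K


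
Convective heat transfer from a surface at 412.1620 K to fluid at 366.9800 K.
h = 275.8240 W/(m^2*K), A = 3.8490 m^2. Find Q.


dT = 45.1820 K
Q = 275.8240 * 3.8490 * 45.1820 = 47967.3156 W

47967.3156 W


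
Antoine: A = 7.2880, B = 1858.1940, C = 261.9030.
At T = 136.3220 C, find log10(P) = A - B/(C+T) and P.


C+T = 398.2250
B/(C+T) = 4.6662
log10(P) = 7.2880 - 4.6662 = 2.6218
P = 10^2.6218 = 418.6092 mmHg

418.6092 mmHg


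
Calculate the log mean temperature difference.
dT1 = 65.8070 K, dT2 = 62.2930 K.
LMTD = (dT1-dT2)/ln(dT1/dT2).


dT1/dT2 = 1.0564
ln(dT1/dT2) = 0.0549
LMTD = 3.5140 / 0.0549 = 64.0339 K

64.0339 K


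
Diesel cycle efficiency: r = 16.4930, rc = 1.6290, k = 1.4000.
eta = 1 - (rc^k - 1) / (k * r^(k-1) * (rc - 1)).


r^(k-1) = 3.0685
rc^k = 1.9801
eta = 0.6373 = 63.7276%

63.7276%


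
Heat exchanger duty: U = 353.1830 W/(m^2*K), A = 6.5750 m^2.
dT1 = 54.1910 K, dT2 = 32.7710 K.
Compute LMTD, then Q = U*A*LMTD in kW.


LMTD = 42.5870 K
Q = 353.1830 * 6.5750 * 42.5870 = 98894.5107 W = 98.8945 kW

98.8945 kW


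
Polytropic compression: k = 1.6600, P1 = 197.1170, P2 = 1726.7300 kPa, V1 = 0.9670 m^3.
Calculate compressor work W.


(k-1)/k = 0.3976
(P2/P1)^exp = 2.3699
W = 2.5152 * 197.1170 * 0.9670 * (2.3699 - 1) = 656.7528 kJ

656.7528 kJ


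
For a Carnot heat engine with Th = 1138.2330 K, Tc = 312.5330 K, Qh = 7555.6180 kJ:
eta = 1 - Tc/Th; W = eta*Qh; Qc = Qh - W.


eta = 1 - 312.5330/1138.2330 = 0.7254
W = 0.7254 * 7555.6180 = 5481.0164 kJ
Qc = 7555.6180 - 5481.0164 = 2074.6016 kJ

eta = 72.5423%, W = 5481.0164 kJ, Qc = 2074.6016 kJ


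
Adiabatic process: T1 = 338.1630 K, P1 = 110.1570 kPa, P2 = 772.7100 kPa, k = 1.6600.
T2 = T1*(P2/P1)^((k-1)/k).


(k-1)/k = 0.3976
(P2/P1)^exp = 2.1695
T2 = 338.1630 * 2.1695 = 733.6506 K

733.6506 K


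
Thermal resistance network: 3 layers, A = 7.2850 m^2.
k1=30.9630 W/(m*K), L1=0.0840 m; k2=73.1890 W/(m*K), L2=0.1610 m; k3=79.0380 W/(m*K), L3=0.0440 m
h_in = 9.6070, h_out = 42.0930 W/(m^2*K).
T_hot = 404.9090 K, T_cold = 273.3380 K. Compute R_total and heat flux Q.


R_conv_in = 1/(9.6070*7.2850) = 0.0143
R_1 = 0.0840/(30.9630*7.2850) = 0.0004
R_2 = 0.1610/(73.1890*7.2850) = 0.0003
R_3 = 0.0440/(79.0380*7.2850) = 7.6417e-05
R_conv_out = 1/(42.0930*7.2850) = 0.0033
R_total = 0.0183 K/W
Q = 131.5710 / 0.0183 = 7189.5869 W

R_total = 0.0183 K/W, Q = 7189.5869 W


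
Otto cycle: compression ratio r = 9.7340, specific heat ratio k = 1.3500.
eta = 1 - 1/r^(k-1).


r^(k-1) = 2.2177
eta = 1 - 1/2.2177 = 0.5491 = 54.9082%

54.9082%


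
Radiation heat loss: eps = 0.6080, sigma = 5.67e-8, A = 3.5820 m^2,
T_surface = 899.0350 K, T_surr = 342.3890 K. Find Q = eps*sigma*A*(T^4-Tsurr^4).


T^4 = 6.5329e+11
Tsurr^4 = 1.3743e+10
Q = 0.6080 * 5.67e-8 * 3.5820 * 6.3955e+11 = 78974.1811 W

78974.1811 W


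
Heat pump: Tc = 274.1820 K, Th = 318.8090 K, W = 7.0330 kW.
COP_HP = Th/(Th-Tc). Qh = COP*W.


COP = 318.8090 / 44.6270 = 7.1439
Qh = 7.1439 * 7.0330 = 50.2428 kW

COP = 7.1439, Qh = 50.2428 kW


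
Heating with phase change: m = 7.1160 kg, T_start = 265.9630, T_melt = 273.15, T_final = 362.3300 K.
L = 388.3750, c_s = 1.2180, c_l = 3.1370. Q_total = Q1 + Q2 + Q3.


Q1 (sensible, solid) = 7.1160 * 1.2180 * 7.1870 = 62.2918 kJ
Q2 (latent) = 7.1160 * 388.3750 = 2763.6765 kJ
Q3 (sensible, liquid) = 7.1160 * 3.1370 * 89.1800 = 1990.7555 kJ
Q_total = 4816.7238 kJ

4816.7238 kJ


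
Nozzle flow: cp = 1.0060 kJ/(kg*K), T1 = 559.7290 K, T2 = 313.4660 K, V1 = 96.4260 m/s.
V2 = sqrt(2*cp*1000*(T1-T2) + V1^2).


dT = 246.2630 K
2*cp*1000*dT = 495481.1560
V1^2 = 9297.9735
V2 = sqrt(504779.1295) = 710.4781 m/s

710.4781 m/s


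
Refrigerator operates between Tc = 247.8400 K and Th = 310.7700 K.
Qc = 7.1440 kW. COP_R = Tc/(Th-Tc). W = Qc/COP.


COP = 247.8400 / 62.9300 = 3.9383
W = 7.1440 / 3.9383 = 1.8140 kW

COP = 3.9383, W = 1.8140 kW


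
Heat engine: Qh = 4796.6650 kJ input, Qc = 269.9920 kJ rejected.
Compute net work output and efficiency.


W = 4796.6650 - 269.9920 = 4526.6730 kJ
eta = 4526.6730 / 4796.6650 = 0.9437 = 94.3713%

W = 4526.6730 kJ, eta = 94.3713%


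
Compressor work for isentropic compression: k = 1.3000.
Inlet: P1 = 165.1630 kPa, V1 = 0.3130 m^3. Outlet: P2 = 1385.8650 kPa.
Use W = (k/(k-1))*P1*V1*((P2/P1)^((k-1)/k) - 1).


(k-1)/k = 0.2308
(P2/P1)^exp = 1.6338
W = 4.3333 * 165.1630 * 0.3130 * (1.6338 - 1) = 141.9709 kJ

141.9709 kJ


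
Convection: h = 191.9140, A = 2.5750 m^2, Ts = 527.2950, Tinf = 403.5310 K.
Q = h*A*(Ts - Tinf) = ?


dT = 123.7640 K
Q = 191.9140 * 2.5750 * 123.7640 = 61161.5141 W

61161.5141 W


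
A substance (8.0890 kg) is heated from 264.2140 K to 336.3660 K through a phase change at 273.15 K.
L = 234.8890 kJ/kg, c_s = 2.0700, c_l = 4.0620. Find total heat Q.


Q1 (sensible, solid) = 8.0890 * 2.0700 * 8.9360 = 149.6264 kJ
Q2 (latent) = 8.0890 * 234.8890 = 1900.0171 kJ
Q3 (sensible, liquid) = 8.0890 * 4.0620 * 63.2160 = 2077.1209 kJ
Q_total = 4126.7644 kJ

4126.7644 kJ


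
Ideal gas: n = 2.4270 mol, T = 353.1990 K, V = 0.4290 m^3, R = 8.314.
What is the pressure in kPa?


P = nRT/V = 2.4270 * 8.314 * 353.1990 / 0.4290
= 7126.8770 / 0.4290 = 16612.7668 Pa = 16.6128 kPa

16.6128 kPa


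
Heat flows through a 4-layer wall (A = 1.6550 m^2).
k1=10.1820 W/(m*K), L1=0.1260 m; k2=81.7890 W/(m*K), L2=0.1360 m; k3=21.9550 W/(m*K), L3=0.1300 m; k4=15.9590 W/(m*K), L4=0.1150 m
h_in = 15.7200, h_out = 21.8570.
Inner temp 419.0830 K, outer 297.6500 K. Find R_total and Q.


R_conv_in = 1/(15.7200*1.6550) = 0.0384
R_1 = 0.1260/(10.1820*1.6550) = 0.0075
R_2 = 0.1360/(81.7890*1.6550) = 0.0010
R_3 = 0.1300/(21.9550*1.6550) = 0.0036
R_4 = 0.1150/(15.9590*1.6550) = 0.0044
R_conv_out = 1/(21.8570*1.6550) = 0.0276
R_total = 0.0825 K/W
Q = 121.4330 / 0.0825 = 1471.9968 W

R_total = 0.0825 K/W, Q = 1471.9968 W


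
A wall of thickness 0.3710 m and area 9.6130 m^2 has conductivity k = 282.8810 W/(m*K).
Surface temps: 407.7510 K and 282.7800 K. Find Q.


dT = 124.9710 K
Q = 282.8810 * 9.6130 * 124.9710 / 0.3710 = 916005.4472 W

916005.4472 W


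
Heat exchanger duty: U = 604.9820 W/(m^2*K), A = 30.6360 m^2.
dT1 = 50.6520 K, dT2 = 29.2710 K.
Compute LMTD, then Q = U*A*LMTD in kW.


LMTD = 38.9893 K
Q = 604.9820 * 30.6360 * 38.9893 = 722636.2952 W = 722.6363 kW

722.6363 kW


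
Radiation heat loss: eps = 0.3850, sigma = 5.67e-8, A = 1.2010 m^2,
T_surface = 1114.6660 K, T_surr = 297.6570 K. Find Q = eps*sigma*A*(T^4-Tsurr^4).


T^4 = 1.5438e+12
Tsurr^4 = 7.8499e+09
Q = 0.3850 * 5.67e-8 * 1.2010 * 1.5359e+12 = 40267.2360 W

40267.2360 W


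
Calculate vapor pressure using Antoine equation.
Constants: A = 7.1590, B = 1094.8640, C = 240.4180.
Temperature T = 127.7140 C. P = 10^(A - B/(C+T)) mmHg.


C+T = 368.1320
B/(C+T) = 2.9741
log10(P) = 7.1590 - 2.9741 = 4.1849
P = 10^4.1849 = 15307.0988 mmHg

15307.0988 mmHg


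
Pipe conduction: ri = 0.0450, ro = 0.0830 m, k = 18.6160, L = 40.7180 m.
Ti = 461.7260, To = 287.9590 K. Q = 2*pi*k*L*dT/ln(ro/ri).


dT = 173.7670 K
ln(ro/ri) = 0.6122
Q = 2*pi*18.6160*40.7180*173.7670 / 0.6122 = 1351892.5603 W

1351892.5603 W


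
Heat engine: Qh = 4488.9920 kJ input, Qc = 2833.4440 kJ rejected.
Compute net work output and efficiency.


W = 4488.9920 - 2833.4440 = 1655.5480 kJ
eta = 1655.5480 / 4488.9920 = 0.3688 = 36.8802%

W = 1655.5480 kJ, eta = 36.8802%


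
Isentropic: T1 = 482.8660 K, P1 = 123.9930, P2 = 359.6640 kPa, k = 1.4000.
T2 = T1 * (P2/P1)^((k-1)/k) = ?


(k-1)/k = 0.2857
(P2/P1)^exp = 1.3556
T2 = 482.8660 * 1.3556 = 654.5901 K

654.5901 K


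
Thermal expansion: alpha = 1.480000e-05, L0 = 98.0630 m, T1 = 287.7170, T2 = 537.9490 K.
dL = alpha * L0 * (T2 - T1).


dT = 250.2320 K
dL = 1.480000e-05 * 98.0630 * 250.2320 = 0.363170 m
L_final = 98.426170 m

dL = 0.363170 m


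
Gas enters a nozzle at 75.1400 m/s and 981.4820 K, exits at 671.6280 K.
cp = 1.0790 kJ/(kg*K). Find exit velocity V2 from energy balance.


dT = 309.8540 K
2*cp*1000*dT = 668664.9320
V1^2 = 5646.0196
V2 = sqrt(674310.9516) = 821.1644 m/s

821.1644 m/s


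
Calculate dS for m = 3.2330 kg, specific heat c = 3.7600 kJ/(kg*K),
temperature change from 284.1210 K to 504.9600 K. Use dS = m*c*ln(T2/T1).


T2/T1 = 1.7773
ln(T2/T1) = 0.5751
dS = 3.2330 * 3.7600 * 0.5751 = 6.9907 kJ/K

6.9907 kJ/K


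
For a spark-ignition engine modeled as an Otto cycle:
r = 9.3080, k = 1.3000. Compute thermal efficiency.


r^(k-1) = 1.9528
eta = 1 - 1/1.9528 = 0.4879 = 48.7914%

48.7914%


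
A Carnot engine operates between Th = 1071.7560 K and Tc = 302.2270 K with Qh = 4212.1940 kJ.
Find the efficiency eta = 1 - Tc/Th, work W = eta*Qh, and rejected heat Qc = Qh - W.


eta = 1 - 302.2270/1071.7560 = 0.7180
W = 0.7180 * 4212.1940 = 3024.3875 kJ
Qc = 4212.1940 - 3024.3875 = 1187.8065 kJ

eta = 71.8008%, W = 3024.3875 kJ, Qc = 1187.8065 kJ


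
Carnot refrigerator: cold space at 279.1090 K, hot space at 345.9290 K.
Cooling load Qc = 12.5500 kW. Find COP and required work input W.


COP = 279.1090 / 66.8200 = 4.1770
W = 12.5500 / 4.1770 = 3.0045 kW

COP = 4.1770, W = 3.0045 kW


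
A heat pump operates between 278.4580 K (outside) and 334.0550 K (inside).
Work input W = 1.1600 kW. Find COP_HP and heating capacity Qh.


COP = 334.0550 / 55.5970 = 6.0085
Qh = 6.0085 * 1.1600 = 6.9699 kW

COP = 6.0085, Qh = 6.9699 kW


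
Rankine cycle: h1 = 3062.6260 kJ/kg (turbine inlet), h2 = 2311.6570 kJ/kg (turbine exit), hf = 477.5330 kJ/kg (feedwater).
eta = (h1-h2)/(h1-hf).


W = 750.9690 kJ/kg
Q_in = 2585.0930 kJ/kg
eta = 0.2905 = 29.0500%

eta = 29.0500%


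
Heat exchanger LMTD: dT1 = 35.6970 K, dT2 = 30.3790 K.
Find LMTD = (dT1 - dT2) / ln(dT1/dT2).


dT1/dT2 = 1.1751
ln(dT1/dT2) = 0.1613
LMTD = 5.3180 / 0.1613 = 32.9665 K

32.9665 K


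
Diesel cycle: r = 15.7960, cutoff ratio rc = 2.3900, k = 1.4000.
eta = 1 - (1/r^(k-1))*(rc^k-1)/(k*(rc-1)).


r^(k-1) = 3.0159
rc^k = 3.3865
eta = 0.5934 = 59.3362%

59.3362%


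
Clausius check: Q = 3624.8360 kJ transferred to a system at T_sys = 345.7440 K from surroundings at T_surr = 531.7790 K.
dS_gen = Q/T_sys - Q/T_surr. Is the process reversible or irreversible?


dS_sys = 3624.8360/345.7440 = 10.4842 kJ/K
dS_surr = -3624.8360/531.7790 = -6.8164 kJ/K
dS_gen = 10.4842 - 6.8164 = 3.6677 kJ/K (irreversible)

dS_gen = 3.6677 kJ/K, irreversible


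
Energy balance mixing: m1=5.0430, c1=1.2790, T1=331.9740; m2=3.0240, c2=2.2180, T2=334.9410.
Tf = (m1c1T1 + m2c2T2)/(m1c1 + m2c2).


num = 4387.7583
den = 13.1572
Tf = 333.4865 K

333.4865 K


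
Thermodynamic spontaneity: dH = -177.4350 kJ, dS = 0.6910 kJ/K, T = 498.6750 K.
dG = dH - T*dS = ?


T*dS = 498.6750 * 0.6910 = 344.5844 kJ
dG = -177.4350 - 344.5844 = -522.0194 kJ (spontaneous)

dG = -522.0194 kJ, spontaneous


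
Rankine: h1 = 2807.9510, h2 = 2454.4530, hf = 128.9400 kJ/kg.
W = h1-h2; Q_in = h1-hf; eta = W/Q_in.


W = 353.4980 kJ/kg
Q_in = 2679.0110 kJ/kg
eta = 0.1320 = 13.1951%

eta = 13.1951%


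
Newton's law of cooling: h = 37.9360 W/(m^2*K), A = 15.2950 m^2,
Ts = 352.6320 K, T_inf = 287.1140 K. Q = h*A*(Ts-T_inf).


dT = 65.5180 K
Q = 37.9360 * 15.2950 * 65.5180 = 38015.5825 W

38015.5825 W


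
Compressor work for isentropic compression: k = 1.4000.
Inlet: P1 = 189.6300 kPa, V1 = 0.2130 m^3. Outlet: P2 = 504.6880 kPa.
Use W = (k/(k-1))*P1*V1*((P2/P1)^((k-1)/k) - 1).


(k-1)/k = 0.2857
(P2/P1)^exp = 1.3227
W = 3.5000 * 189.6300 * 0.2130 * (1.3227 - 1) = 45.6200 kJ

45.6200 kJ


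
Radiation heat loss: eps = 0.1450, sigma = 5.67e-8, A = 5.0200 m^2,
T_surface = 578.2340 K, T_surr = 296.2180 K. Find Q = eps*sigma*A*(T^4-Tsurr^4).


T^4 = 1.1179e+11
Tsurr^4 = 7.6992e+09
Q = 0.1450 * 5.67e-8 * 5.0200 * 1.0409e+11 = 4296.1507 W

4296.1507 W


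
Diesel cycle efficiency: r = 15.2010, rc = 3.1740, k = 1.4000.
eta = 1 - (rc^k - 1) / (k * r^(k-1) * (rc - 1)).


r^(k-1) = 2.9699
rc^k = 5.0379
eta = 0.5533 = 55.3297%

55.3297%


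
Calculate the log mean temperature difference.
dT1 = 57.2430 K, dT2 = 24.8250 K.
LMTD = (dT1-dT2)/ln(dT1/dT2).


dT1/dT2 = 2.3059
ln(dT1/dT2) = 0.8355
LMTD = 32.4180 / 0.8355 = 38.8028 K

38.8028 K


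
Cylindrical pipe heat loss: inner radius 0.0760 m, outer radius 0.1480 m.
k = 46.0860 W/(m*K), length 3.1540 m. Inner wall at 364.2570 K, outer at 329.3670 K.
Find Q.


dT = 34.8900 K
ln(ro/ri) = 0.6665
Q = 2*pi*46.0860*3.1540*34.8900 / 0.6665 = 47810.7015 W

47810.7015 W


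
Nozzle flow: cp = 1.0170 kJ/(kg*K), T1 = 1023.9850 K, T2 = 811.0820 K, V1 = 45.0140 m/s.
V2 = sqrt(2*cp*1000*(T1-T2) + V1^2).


dT = 212.9030 K
2*cp*1000*dT = 433044.7020
V1^2 = 2026.2602
V2 = sqrt(435070.9622) = 659.5991 m/s

659.5991 m/s


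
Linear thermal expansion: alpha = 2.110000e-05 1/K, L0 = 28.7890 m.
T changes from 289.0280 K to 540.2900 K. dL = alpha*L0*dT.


dT = 251.2620 K
dL = 2.110000e-05 * 28.7890 * 251.2620 = 0.152629 m
L_final = 28.941629 m

dL = 0.152629 m


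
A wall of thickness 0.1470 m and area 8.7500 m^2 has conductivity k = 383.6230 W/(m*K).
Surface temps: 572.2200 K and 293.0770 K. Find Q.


dT = 279.1430 K
Q = 383.6230 * 8.7500 * 279.1430 / 0.1470 = 6374147.3267 W

6374147.3267 W


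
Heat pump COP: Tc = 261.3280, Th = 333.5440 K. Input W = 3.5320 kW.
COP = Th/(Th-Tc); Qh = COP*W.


COP = 333.5440 / 72.2160 = 4.6187
Qh = 4.6187 * 3.5320 = 16.3132 kW

COP = 4.6187, Qh = 16.3132 kW


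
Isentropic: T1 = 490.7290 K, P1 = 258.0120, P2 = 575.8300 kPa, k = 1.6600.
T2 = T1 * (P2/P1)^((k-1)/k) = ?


(k-1)/k = 0.3976
(P2/P1)^exp = 1.3760
T2 = 490.7290 * 1.3760 = 675.2481 K

675.2481 K


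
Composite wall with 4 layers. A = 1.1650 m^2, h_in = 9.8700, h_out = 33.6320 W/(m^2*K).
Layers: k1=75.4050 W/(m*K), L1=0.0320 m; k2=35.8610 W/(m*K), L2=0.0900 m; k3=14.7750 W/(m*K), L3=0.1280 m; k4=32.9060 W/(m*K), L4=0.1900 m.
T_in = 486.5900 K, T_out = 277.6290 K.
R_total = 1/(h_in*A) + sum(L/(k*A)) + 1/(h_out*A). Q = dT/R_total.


R_conv_in = 1/(9.8700*1.1650) = 0.0870
R_1 = 0.0320/(75.4050*1.1650) = 0.0004
R_2 = 0.0900/(35.8610*1.1650) = 0.0022
R_3 = 0.1280/(14.7750*1.1650) = 0.0074
R_4 = 0.1900/(32.9060*1.1650) = 0.0050
R_conv_out = 1/(33.6320*1.1650) = 0.0255
R_total = 0.1274 K/W
Q = 208.9610 / 0.1274 = 1640.1843 W

R_total = 0.1274 K/W, Q = 1640.1843 W


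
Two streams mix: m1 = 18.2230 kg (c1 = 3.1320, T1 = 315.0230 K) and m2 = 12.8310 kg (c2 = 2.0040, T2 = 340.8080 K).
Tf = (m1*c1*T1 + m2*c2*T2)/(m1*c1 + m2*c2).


num = 26743.0666
den = 82.7878
Tf = 323.0316 K

323.0316 K


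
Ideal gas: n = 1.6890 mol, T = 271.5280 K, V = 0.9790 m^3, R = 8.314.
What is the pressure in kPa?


P = nRT/V = 1.6890 * 8.314 * 271.5280 / 0.9790
= 3812.8901 / 0.9790 = 3894.6784 Pa = 3.8947 kPa

3.8947 kPa


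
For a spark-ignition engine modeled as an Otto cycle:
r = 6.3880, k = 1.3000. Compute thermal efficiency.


r^(k-1) = 1.7443
eta = 1 - 1/1.7443 = 0.4267 = 42.6689%

42.6689%


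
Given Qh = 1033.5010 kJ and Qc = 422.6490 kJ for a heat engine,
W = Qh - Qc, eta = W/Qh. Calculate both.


W = 1033.5010 - 422.6490 = 610.8520 kJ
eta = 610.8520 / 1033.5010 = 0.5911 = 59.1051%

W = 610.8520 kJ, eta = 59.1051%


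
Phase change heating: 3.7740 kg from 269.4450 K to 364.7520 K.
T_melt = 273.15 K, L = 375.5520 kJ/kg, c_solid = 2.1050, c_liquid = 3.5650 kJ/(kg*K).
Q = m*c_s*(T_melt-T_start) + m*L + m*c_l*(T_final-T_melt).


Q1 (sensible, solid) = 3.7740 * 2.1050 * 3.7050 = 29.4335 kJ
Q2 (latent) = 3.7740 * 375.5520 = 1417.3332 kJ
Q3 (sensible, liquid) = 3.7740 * 3.5650 * 91.6020 = 1232.4417 kJ
Q_total = 2679.2085 kJ

2679.2085 kJ


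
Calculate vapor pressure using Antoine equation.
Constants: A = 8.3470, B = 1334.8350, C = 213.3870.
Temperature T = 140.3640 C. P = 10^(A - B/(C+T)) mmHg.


C+T = 353.7510
B/(C+T) = 3.7734
log10(P) = 8.3470 - 3.7734 = 4.5736
P = 10^4.5736 = 37464.9802 mmHg

37464.9802 mmHg


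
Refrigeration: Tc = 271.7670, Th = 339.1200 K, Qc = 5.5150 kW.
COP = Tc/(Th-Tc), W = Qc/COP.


COP = 271.7670 / 67.3530 = 4.0350
W = 5.5150 / 4.0350 = 1.3668 kW

COP = 4.0350, W = 1.3668 kW


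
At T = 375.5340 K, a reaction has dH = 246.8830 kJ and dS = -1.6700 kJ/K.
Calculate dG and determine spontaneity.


T*dS = 375.5340 * -1.6700 = -627.1418 kJ
dG = 246.8830 + 627.1418 = 874.0248 kJ (non-spontaneous)

dG = 874.0248 kJ, non-spontaneous


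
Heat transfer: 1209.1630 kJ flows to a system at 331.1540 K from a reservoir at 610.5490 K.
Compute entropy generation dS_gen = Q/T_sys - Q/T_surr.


dS_sys = 1209.1630/331.1540 = 3.6514 kJ/K
dS_surr = -1209.1630/610.5490 = -1.9805 kJ/K
dS_gen = 3.6514 - 1.9805 = 1.6709 kJ/K (irreversible)

dS_gen = 1.6709 kJ/K, irreversible


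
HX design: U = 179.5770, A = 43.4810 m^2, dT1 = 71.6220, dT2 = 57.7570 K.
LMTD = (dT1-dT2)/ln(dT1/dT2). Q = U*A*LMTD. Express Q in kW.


LMTD = 64.4411 K
Q = 179.5770 * 43.4810 * 64.4411 = 503168.1530 W = 503.1682 kW

503.1682 kW


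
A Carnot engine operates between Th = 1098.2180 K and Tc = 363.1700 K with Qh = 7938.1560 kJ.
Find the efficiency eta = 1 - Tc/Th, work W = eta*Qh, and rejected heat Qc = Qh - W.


eta = 1 - 363.1700/1098.2180 = 0.6693
W = 0.6693 * 7938.1560 = 5313.0851 kJ
Qc = 7938.1560 - 5313.0851 = 2625.0709 kJ

eta = 66.9310%, W = 5313.0851 kJ, Qc = 2625.0709 kJ


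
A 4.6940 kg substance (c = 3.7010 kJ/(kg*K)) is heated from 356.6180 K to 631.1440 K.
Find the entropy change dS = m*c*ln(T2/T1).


T2/T1 = 1.7698
ln(T2/T1) = 0.5709
dS = 4.6940 * 3.7010 * 0.5709 = 9.9174 kJ/K

9.9174 kJ/K


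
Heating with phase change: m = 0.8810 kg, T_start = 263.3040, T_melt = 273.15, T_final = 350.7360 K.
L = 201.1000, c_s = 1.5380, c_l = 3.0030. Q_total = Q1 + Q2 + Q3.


Q1 (sensible, solid) = 0.8810 * 1.5380 * 9.8460 = 13.3411 kJ
Q2 (latent) = 0.8810 * 201.1000 = 177.1691 kJ
Q3 (sensible, liquid) = 0.8810 * 3.0030 * 77.5860 = 205.2649 kJ
Q_total = 395.7751 kJ

395.7751 kJ


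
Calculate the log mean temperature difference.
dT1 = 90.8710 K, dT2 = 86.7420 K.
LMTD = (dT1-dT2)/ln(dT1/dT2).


dT1/dT2 = 1.0476
ln(dT1/dT2) = 0.0465
LMTD = 4.1290 / 0.0465 = 88.7905 K

88.7905 K


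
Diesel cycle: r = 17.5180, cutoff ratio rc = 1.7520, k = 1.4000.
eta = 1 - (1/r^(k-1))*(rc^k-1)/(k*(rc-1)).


r^(k-1) = 3.1434
rc^k = 2.1925
eta = 0.6396 = 63.9642%

63.9642%


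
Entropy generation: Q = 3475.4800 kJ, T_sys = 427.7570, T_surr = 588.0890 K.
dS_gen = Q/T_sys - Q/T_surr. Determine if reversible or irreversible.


dS_sys = 3475.4800/427.7570 = 8.1249 kJ/K
dS_surr = -3475.4800/588.0890 = -5.9098 kJ/K
dS_gen = 8.1249 - 5.9098 = 2.2151 kJ/K (irreversible)

dS_gen = 2.2151 kJ/K, irreversible


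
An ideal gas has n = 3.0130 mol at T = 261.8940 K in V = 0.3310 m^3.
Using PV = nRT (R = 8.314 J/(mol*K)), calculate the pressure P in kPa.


P = nRT/V = 3.0130 * 8.314 * 261.8940 / 0.3310
= 6560.4662 / 0.3310 = 19820.1395 Pa = 19.8201 kPa

19.8201 kPa


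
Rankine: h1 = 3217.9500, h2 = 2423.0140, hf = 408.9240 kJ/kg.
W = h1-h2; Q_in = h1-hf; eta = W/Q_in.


W = 794.9360 kJ/kg
Q_in = 2809.0260 kJ/kg
eta = 0.2830 = 28.2993%

eta = 28.2993%


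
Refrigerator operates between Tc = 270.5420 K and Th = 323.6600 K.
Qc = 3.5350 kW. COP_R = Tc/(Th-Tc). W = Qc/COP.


COP = 270.5420 / 53.1180 = 5.0932
W = 3.5350 / 5.0932 = 0.6941 kW

COP = 5.0932, W = 0.6941 kW


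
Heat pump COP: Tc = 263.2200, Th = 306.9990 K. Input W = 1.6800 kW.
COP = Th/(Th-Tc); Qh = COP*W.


COP = 306.9990 / 43.7790 = 7.0125
Qh = 7.0125 * 1.6800 = 11.7810 kW

COP = 7.0125, Qh = 11.7810 kW


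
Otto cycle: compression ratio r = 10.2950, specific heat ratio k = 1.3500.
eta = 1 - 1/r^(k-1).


r^(k-1) = 2.2616
eta = 1 - 1/2.2616 = 0.5578 = 55.7839%

55.7839%


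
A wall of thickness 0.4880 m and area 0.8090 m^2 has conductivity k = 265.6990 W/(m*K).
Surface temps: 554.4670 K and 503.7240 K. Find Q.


dT = 50.7430 K
Q = 265.6990 * 0.8090 * 50.7430 / 0.4880 = 22350.8868 W

22350.8868 W


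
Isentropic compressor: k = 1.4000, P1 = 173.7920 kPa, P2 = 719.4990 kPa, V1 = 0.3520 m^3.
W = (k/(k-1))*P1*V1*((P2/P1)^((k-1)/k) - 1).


(k-1)/k = 0.2857
(P2/P1)^exp = 1.5007
W = 3.5000 * 173.7920 * 0.3520 * (1.5007 - 1) = 107.1998 kJ

107.1998 kJ


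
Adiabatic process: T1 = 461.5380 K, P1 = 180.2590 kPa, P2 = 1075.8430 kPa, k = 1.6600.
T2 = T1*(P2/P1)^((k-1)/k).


(k-1)/k = 0.3976
(P2/P1)^exp = 2.0346
T2 = 461.5380 * 2.0346 = 939.0284 K

939.0284 K


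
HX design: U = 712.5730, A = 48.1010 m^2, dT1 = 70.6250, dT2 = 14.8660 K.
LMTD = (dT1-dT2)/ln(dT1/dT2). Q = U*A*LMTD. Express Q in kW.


LMTD = 35.7818 K
Q = 712.5730 * 48.1010 * 35.7818 = 1226437.1396 W = 1226.4371 kW

1226.4371 kW


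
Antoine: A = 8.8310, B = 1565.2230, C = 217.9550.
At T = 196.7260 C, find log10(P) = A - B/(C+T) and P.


C+T = 414.6810
B/(C+T) = 3.7745
log10(P) = 8.8310 - 3.7745 = 5.0565
P = 10^5.0565 = 113887.7290 mmHg

113887.7290 mmHg


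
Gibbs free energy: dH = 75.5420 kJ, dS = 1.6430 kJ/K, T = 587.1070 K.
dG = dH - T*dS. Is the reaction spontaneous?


T*dS = 587.1070 * 1.6430 = 964.6168 kJ
dG = 75.5420 - 964.6168 = -889.0748 kJ (spontaneous)

dG = -889.0748 kJ, spontaneous


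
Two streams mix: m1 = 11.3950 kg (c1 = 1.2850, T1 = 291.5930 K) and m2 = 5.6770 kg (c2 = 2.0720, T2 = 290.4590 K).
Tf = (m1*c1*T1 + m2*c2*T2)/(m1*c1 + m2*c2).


num = 7686.2672
den = 26.4053
Tf = 291.0878 K

291.0878 K


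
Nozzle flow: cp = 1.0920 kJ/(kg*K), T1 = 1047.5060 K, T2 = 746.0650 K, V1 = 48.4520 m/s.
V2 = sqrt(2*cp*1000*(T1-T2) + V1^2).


dT = 301.4410 K
2*cp*1000*dT = 658347.1440
V1^2 = 2347.5963
V2 = sqrt(660694.7403) = 812.8313 m/s

812.8313 m/s


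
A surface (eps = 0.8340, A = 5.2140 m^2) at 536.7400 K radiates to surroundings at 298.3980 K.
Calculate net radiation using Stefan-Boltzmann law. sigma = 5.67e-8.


T^4 = 8.2996e+10
Tsurr^4 = 7.9284e+09
Q = 0.8340 * 5.67e-8 * 5.2140 * 7.5067e+10 = 18508.5083 W

18508.5083 W


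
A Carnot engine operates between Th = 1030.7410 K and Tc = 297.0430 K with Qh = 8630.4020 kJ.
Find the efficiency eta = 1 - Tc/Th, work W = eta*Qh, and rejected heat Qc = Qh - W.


eta = 1 - 297.0430/1030.7410 = 0.7118
W = 0.7118 * 8630.4020 = 6143.2588 kJ
Qc = 8630.4020 - 6143.2588 = 2487.1432 kJ

eta = 71.1816%, W = 6143.2588 kJ, Qc = 2487.1432 kJ


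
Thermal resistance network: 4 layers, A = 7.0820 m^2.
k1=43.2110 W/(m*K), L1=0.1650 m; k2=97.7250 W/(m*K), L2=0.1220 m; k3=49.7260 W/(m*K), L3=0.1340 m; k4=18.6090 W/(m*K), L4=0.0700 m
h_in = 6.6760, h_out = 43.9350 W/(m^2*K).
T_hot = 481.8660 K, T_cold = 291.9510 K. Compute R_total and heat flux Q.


R_conv_in = 1/(6.6760*7.0820) = 0.0212
R_1 = 0.1650/(43.2110*7.0820) = 0.0005
R_2 = 0.1220/(97.7250*7.0820) = 0.0002
R_3 = 0.1340/(49.7260*7.0820) = 0.0004
R_4 = 0.0700/(18.6090*7.0820) = 0.0005
R_conv_out = 1/(43.9350*7.0820) = 0.0032
R_total = 0.0260 K/W
Q = 189.9150 / 0.0260 = 7306.7067 W

R_total = 0.0260 K/W, Q = 7306.7067 W


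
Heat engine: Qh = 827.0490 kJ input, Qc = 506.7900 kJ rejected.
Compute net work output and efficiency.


W = 827.0490 - 506.7900 = 320.2590 kJ
eta = 320.2590 / 827.0490 = 0.3872 = 38.7231%

W = 320.2590 kJ, eta = 38.7231%


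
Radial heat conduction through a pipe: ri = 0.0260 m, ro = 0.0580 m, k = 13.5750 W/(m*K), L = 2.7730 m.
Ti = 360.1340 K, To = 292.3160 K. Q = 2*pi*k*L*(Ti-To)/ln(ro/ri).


dT = 67.8180 K
ln(ro/ri) = 0.8023
Q = 2*pi*13.5750*2.7730*67.8180 / 0.8023 = 19991.8326 W

19991.8326 W


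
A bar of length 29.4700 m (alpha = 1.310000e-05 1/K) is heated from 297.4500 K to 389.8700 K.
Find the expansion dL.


dT = 92.4200 K
dL = 1.310000e-05 * 29.4700 * 92.4200 = 0.035679 m
L_final = 29.505679 m

dL = 0.035679 m


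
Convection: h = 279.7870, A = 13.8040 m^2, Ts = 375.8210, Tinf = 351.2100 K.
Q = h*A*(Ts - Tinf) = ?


dT = 24.6110 K
Q = 279.7870 * 13.8040 * 24.6110 = 95052.1058 W

95052.1058 W


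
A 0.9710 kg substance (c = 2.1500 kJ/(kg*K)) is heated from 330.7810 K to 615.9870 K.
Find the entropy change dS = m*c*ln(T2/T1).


T2/T1 = 1.8622
ln(T2/T1) = 0.6218
dS = 0.9710 * 2.1500 * 0.6218 = 1.2980 kJ/K

1.2980 kJ/K


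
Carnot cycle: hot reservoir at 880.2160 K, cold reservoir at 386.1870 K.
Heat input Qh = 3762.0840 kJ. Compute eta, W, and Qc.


eta = 1 - 386.1870/880.2160 = 0.5613
W = 0.5613 * 3762.0840 = 2111.5029 kJ
Qc = 3762.0840 - 2111.5029 = 1650.5811 kJ

eta = 56.1259%, W = 2111.5029 kJ, Qc = 1650.5811 kJ


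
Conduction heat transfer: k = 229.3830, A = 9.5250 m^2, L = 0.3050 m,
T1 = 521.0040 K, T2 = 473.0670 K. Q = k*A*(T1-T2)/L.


dT = 47.9370 K
Q = 229.3830 * 9.5250 * 47.9370 / 0.3050 = 343397.5757 W

343397.5757 W


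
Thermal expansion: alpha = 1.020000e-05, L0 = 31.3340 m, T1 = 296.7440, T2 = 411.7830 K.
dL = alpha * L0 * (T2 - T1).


dT = 115.0390 K
dL = 1.020000e-05 * 31.3340 * 115.0390 = 0.036767 m
L_final = 31.370767 m

dL = 0.036767 m


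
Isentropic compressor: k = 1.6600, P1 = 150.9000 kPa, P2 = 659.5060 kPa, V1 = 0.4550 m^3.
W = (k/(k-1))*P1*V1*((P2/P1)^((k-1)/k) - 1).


(k-1)/k = 0.3976
(P2/P1)^exp = 1.7975
W = 2.5152 * 150.9000 * 0.4550 * (1.7975 - 1) = 137.7191 kJ

137.7191 kJ


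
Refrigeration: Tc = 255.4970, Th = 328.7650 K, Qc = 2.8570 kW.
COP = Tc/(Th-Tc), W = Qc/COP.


COP = 255.4970 / 73.2680 = 3.4872
W = 2.8570 / 3.4872 = 0.8193 kW

COP = 3.4872, W = 0.8193 kW
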